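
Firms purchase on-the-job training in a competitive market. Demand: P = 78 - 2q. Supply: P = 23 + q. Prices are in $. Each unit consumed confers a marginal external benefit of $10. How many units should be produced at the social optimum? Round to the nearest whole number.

Social marginal benefit = demand + MEB = 88 - 2q.
Set SMB = MC: 88 - 2q = 23 + q → q* = 21.6667.

q* = 22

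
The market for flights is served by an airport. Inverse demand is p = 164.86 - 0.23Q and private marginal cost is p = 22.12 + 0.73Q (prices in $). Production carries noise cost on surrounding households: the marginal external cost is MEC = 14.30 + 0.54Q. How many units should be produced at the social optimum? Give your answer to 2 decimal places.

Q* = 85.63

Social marginal cost = private MC + MEC = 36.42 + 1.27Q.
Set SMC = demand: 36.42 + 1.27Q = 164.86 - 0.23Q → Q* = 85.6267.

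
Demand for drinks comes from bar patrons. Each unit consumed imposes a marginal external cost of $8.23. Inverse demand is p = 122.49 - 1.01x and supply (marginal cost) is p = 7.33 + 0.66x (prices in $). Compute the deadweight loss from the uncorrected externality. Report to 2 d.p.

Market equilibrium (private): 7.33 + 0.66x = 122.49 - 1.01x → x_m = 68.9581.
Social marginal benefit = demand − MEC = 114.26 - 1.01x.
Set SMB = MC: 114.26 - 1.01x = 7.33 + 0.66x → x* = 64.0299.
The welfare-loss triangle has base |x_m − x*| and height MEC(x_m) (the vertical gap between SMB and MC is zero at x* and MEC at x_m).
DWL = ½ × 4.9282 × 8.2300 = 20.2795.

DWL = $20.28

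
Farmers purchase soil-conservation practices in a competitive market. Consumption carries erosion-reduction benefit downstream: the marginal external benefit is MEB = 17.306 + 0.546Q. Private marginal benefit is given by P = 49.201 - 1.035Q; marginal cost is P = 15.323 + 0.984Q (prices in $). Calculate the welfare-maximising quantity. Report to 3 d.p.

Q* = 34.748

Social marginal benefit = demand + MEB = 66.507 - 0.489Q.
Set SMB = MC: 66.507 - 0.489Q = 15.323 + 0.984Q → Q* = 34.7481.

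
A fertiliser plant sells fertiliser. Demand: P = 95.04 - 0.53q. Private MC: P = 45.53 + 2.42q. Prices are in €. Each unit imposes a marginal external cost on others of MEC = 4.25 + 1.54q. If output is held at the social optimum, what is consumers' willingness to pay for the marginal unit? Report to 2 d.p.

P = €89.70

Social marginal cost = private MC + MEC = 49.78 + 3.96q.
Set SMC = demand: 49.78 + 3.96q = 95.04 - 0.53q → q* = 10.0802.
Consumer price on the demand curve at q*: 95.04 − 0.53×10.0802 = 89.6975.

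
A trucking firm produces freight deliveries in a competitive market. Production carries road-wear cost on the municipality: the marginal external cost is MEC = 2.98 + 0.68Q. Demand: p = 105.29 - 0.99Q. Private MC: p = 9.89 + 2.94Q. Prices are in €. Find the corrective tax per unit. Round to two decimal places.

tax = €16.61 per unit

Social marginal cost = private MC + MEC = 12.87 + 3.62Q.
Set SMC = demand: 12.87 + 3.62Q = 105.29 - 0.99Q → Q* = 20.0477.
The Pigouvian tax equals MEC at Q*: 2.98 + 0.68×20.0477 = 16.6124.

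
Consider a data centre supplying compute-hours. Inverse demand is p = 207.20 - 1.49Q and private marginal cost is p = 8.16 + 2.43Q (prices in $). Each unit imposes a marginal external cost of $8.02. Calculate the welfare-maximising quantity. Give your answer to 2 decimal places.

Social marginal cost = private MC + MEC = 16.18 + 2.43Q.
Set SMC = demand: 16.18 + 2.43Q = 207.20 - 1.49Q → Q* = 48.7296.

Q* = 48.73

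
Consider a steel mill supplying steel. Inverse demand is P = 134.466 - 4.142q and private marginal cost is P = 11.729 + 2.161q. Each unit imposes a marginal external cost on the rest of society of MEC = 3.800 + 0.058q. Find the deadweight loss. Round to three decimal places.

Market equilibrium (private): 11.729 + 2.161q = 134.466 - 4.142q → q_m = 19.4728.
Social marginal cost = private MC + MEC = 15.529 + 2.219q.
Set SMC = demand: 15.529 + 2.219q = 134.466 - 4.142q → q* = 18.6978.
Height of the DWL triangle at q_m is SMC(q_m) − demand(q_m) = MEC(q_m) = 4.9294.
DWL = ½ × 0.7750 × 4.9294 = 1.9101.

DWL = 1.910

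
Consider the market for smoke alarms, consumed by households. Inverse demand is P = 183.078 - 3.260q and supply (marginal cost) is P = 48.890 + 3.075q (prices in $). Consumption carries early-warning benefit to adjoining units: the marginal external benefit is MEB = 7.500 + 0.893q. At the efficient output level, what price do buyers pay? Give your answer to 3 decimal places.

Social marginal benefit = demand + MEB = 190.578 - 2.367q.
Set SMB = MC: 190.578 - 2.367q = 48.890 + 3.075q → q* = 26.0360.
Consumer price on the demand curve at q*: 183.078 − 3.260×26.0360 = 98.2006.

P = $98.201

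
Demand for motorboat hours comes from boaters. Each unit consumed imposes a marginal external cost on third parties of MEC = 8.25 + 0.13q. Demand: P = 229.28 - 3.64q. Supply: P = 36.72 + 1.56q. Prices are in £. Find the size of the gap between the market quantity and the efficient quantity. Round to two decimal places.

Market equilibrium (private): 36.72 + 1.56q = 229.28 - 3.64q → q_m = 37.0308.
Social marginal benefit = demand − MEC = 221.03 - 3.77q.
Set SMB = MC: 221.03 - 3.77q = 36.72 + 1.56q → q* = 34.5797.
Gap = |37.0308 − 34.5797| = 2.4511.

2.45 units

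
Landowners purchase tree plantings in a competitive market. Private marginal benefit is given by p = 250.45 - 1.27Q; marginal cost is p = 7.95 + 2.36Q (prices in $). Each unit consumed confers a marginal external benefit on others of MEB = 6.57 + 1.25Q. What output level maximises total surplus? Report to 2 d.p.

Q* = 104.65

Social marginal benefit = demand + MEB = 257.02 - 0.02Q.
Set SMB = MC: 257.02 - 0.02Q = 7.95 + 2.36Q → Q* = 104.6513.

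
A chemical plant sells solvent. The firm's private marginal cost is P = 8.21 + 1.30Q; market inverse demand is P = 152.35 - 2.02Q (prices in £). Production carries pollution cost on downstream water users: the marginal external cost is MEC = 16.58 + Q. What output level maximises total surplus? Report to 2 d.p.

Q* = 29.53

Social marginal cost = private MC + MEC = 24.79 + 2.30Q.
Set SMC = demand: 24.79 + 2.30Q = 152.35 - 2.02Q → Q* = 29.5278.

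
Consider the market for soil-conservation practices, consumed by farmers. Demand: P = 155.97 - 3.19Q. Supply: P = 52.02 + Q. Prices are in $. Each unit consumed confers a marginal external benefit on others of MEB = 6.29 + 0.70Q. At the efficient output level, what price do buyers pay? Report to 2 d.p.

Social marginal benefit = demand + MEB = 162.26 - 2.49Q.
Set SMB = MC: 162.26 - 2.49Q = 52.02 + Q → Q* = 31.5874.
Consumer price on the demand curve at Q*: 155.97 − 3.19×31.5874 = 55.2062.

P = $55.21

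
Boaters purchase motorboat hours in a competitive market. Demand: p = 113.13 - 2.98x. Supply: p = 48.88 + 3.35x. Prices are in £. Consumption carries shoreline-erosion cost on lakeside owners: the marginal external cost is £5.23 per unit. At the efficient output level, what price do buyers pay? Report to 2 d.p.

Social marginal benefit = demand − MEC = 107.90 - 2.98x.
Set SMB = MC: 107.90 - 2.98x = 48.88 + 3.35x → x* = 9.3239.
Consumer price on the demand curve at x*: 113.13 − 2.98×9.3239 = 85.3448.

P = £85.34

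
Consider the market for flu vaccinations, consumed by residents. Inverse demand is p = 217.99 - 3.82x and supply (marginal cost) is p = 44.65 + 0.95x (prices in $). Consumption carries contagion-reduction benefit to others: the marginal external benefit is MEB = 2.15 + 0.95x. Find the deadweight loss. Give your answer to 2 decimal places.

DWL = $176.03

Market equilibrium (private): 44.65 + 0.95x = 217.99 - 3.82x → x_m = 36.3396.
Social marginal benefit = demand + MEB = 220.14 - 2.87x.
Set SMB = MC: 220.14 - 2.87x = 44.65 + 0.95x → x* = 45.9398.
Between x* and x_m the wedge SMB − MC runs linearly from 0 to MEB(x_m), so the loss is a triangle.
DWL = ½ × 9.6002 × 36.6726 = 176.0321.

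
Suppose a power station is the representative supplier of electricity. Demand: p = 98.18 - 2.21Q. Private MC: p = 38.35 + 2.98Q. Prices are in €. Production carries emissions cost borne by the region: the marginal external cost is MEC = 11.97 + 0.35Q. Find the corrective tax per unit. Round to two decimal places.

Social marginal cost = private MC + MEC = 50.32 + 3.33Q.
Set SMC = demand: 50.32 + 3.33Q = 98.18 - 2.21Q → Q* = 8.6390.
The Pigouvian tax equals MEC at Q*: 11.97 + 0.35×8.6390 = 14.9937.

tax = €14.99 per unit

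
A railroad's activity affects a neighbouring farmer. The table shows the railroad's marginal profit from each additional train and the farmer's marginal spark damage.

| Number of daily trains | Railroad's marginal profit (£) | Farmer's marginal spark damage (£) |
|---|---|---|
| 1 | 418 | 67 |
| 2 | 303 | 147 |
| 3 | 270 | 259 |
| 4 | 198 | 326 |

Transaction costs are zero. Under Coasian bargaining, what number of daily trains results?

Bargaining reaches the level where marginal profit last exceeds marginal spark damage.
That holds through level 3 (270 ≥ 259) but not at 4 (198 < 326).

3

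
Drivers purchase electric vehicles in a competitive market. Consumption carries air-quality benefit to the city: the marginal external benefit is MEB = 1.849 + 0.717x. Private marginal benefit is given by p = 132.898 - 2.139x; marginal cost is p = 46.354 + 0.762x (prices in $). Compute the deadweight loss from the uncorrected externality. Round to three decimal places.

Market equilibrium (private): 46.354 + 0.762x = 132.898 - 2.139x → x_m = 29.8325.
Social marginal benefit = demand + MEB = 134.747 - 1.422x.
Set SMB = MC: 134.747 - 1.422x = 46.354 + 0.762x → x* = 40.4730.
The welfare-loss triangle has base |x_m − x*| and height MEB(x_m) (the vertical gap between SMB and MC is zero at x* and MEB at x_m).
DWL = ½ × 10.6405 × 23.2389 = 123.6368.

DWL = $123.637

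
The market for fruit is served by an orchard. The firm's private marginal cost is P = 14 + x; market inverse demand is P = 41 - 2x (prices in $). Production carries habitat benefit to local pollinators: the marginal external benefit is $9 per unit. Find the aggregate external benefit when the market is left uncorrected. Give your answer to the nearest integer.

Market equilibrium (private): 14 + x = 41 - 2x → x_m = 9.0000.
Total external benefit = MEB × x_m = 9 × 9.0000 = 81.0000.

$81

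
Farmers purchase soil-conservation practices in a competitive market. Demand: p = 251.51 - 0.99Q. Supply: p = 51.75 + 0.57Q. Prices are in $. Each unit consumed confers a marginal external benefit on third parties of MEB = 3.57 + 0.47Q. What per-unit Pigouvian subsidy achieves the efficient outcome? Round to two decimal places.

subsidy = $91.24 per unit

Social marginal benefit = demand + MEB = 255.08 - 0.52Q.
Set SMB = MC: 255.08 - 0.52Q = 51.75 + 0.57Q → Q* = 186.5413.
The Pigouvian subsidy equals MEB at Q*: 3.57 + 0.47×186.5413 = 91.2444.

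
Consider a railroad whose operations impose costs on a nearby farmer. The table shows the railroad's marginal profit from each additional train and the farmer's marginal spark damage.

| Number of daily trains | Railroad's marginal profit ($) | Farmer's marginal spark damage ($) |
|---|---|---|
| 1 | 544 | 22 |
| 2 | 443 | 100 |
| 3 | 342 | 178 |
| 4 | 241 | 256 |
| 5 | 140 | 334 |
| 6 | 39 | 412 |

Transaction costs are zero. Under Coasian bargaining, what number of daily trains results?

3

Bargaining reaches the level where marginal profit last exceeds marginal spark damage.
That holds through level 3 (342 ≥ 178) but not at 4 (241 < 256).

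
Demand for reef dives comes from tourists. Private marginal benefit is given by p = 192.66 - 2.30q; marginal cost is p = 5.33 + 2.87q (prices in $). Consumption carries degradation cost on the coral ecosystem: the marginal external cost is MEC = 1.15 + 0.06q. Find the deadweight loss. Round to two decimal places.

Market equilibrium (private): 5.33 + 2.87q = 192.66 - 2.30q → q_m = 36.2340.
Social marginal benefit = demand − MEC = 191.51 - 2.36q.
Set SMB = MC: 191.51 - 2.36q = 5.33 + 2.87q → q* = 35.5985.
Height of the DWL triangle at q_m is MC(q_m) − SMB(q_m) = MEC(q_m) = 3.3240.
DWL = ½ × 0.6355 × 3.3240 = 1.0562.

DWL = $1.06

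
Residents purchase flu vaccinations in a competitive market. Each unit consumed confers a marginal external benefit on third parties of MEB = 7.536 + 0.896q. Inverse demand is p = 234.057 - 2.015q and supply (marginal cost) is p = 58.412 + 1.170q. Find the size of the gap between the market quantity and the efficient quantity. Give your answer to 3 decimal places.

Market equilibrium (private): 58.412 + 1.170q = 234.057 - 2.015q → q_m = 55.1476.
Social marginal benefit = demand + MEB = 241.593 - 1.119q.
Set SMB = MC: 241.593 - 1.119q = 58.412 + 1.170q → q* = 80.0266.
Gap = |55.1476 − 80.0266| = 24.8790.

24.879 units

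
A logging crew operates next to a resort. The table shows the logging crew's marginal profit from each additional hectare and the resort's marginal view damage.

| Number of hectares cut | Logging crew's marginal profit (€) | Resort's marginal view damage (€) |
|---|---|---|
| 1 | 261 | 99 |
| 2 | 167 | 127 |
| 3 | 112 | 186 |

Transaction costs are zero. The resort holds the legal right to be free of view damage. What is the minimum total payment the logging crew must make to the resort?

€226

Efficient level: marginal profit ≥ marginal view damage through level 2, so k* = 2.
With the resort holding the right, the logging crew must at least compensate total damage at k*: 99 + 127 = 226.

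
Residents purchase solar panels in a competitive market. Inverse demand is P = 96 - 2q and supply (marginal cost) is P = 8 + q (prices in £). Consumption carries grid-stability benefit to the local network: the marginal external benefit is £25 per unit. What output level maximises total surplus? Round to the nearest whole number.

q* = 38

Social marginal benefit = demand + MEB = 121 - 2q.
Set SMB = MC: 121 - 2q = 8 + q → q* = 37.6667.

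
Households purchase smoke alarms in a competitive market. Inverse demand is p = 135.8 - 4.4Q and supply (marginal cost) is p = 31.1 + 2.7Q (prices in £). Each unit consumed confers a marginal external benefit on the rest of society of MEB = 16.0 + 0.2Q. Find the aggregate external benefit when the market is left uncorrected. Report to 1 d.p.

Market equilibrium (private): 31.1 + 2.7Q = 135.8 - 4.4Q → Q_m = 14.7465.
Total external benefit = ∫₀^{Q_m} (16.0 + 0.2Q) dQ = 16.0×14.7465 + ½×0.2×14.7465² = 257.6899.

£257.7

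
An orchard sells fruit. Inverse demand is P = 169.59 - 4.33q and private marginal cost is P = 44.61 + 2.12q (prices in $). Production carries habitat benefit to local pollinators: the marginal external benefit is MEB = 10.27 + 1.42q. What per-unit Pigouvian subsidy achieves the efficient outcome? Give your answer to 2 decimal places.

Social marginal cost = private MC − MEB = 34.34 + 0.70q.
Set SMC = demand: 34.34 + 0.70q = 169.59 - 4.33q → q* = 26.8887.
The Pigouvian subsidy equals MEB at q*: 10.27 + 1.42×26.8887 = 48.4520.

subsidy = $48.45 per unit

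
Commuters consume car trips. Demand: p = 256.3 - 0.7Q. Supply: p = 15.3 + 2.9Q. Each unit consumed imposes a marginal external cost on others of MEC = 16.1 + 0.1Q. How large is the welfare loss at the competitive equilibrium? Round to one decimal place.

DWL = 70.2

Market equilibrium (private): 15.3 + 2.9Q = 256.3 - 0.7Q → Q_m = 66.9444.
Social marginal benefit = demand − MEC = 240.2 - 0.8Q.
Set SMB = MC: 240.2 - 0.8Q = 15.3 + 2.9Q → Q* = 60.7838.
The welfare-loss triangle has base |Q_m − Q*| and height MEC(Q_m) (the vertical gap between SMB and MC is zero at Q* and MEC at Q_m).
DWL = ½ × 6.1606 × 22.7944 = 70.2136.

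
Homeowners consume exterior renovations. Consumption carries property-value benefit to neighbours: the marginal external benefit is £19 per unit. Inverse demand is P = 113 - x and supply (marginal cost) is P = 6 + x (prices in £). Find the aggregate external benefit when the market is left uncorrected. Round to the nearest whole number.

£1017

Market equilibrium (private): 6 + x = 113 - x → x_m = 53.5000.
Total external benefit = MEB × x_m = 19 × 53.5000 = 1016.5000.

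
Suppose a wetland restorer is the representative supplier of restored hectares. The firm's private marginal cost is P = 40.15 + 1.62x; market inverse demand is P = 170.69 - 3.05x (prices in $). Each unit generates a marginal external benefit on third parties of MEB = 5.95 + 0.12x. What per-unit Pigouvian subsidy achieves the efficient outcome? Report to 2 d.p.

subsidy = $9.55 per unit

Social marginal cost = private MC − MEB = 34.20 + 1.50x.
Set SMC = demand: 34.20 + 1.50x = 170.69 - 3.05x → x* = 29.9978.
The Pigouvian subsidy equals MEB at x*: 5.95 + 0.12×29.9978 = 9.5497.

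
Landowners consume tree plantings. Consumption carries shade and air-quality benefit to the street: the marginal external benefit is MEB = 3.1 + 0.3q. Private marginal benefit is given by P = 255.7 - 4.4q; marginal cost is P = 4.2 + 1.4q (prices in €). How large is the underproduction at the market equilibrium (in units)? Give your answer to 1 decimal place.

Market equilibrium (private): 4.2 + 1.4q = 255.7 - 4.4q → q_m = 43.3621.
Social marginal benefit = demand + MEB = 258.8 - 4.1q.
Set SMB = MC: 258.8 - 4.1q = 4.2 + 1.4q → q* = 46.2909.
Gap = |43.3621 − 46.2909| = 2.9288.

2.9 units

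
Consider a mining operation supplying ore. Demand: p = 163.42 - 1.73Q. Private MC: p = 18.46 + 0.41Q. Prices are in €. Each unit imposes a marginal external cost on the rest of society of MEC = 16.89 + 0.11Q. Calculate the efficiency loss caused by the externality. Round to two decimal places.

DWL = €131.67

Market equilibrium (private): 18.46 + 0.41Q = 163.42 - 1.73Q → Q_m = 67.7383.
Social marginal cost = private MC + MEC = 35.35 + 0.52Q.
Set SMC = demand: 35.35 + 0.52Q = 163.42 - 1.73Q → Q* = 56.9200.
Between Q* and Q_m the wedge SMC − demand runs linearly from 0 to MEC(Q_m), so the loss is a triangle.
DWL = ½ × 10.8183 × 24.3412 = 131.6652.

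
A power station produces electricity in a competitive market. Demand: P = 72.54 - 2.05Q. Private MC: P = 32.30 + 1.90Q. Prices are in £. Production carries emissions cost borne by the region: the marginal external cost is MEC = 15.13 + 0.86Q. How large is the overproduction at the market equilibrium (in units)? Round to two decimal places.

Market equilibrium (private): 32.30 + 1.90Q = 72.54 - 2.05Q → Q_m = 10.1873.
Social marginal cost = private MC + MEC = 47.43 + 2.76Q.
Set SMC = demand: 47.43 + 2.76Q = 72.54 - 2.05Q → Q* = 5.2204.
Gap = |10.1873 − 5.2204| = 4.9669.

4.97 units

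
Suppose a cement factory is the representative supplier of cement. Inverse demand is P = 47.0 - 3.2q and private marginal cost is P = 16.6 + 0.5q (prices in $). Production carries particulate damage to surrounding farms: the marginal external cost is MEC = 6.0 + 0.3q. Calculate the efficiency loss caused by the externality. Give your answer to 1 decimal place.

DWL = $9.0

Market equilibrium (private): 16.6 + 0.5q = 47.0 - 3.2q → q_m = 8.2162.
Social marginal cost = private MC + MEC = 22.6 + 0.8q.
Set SMC = demand: 22.6 + 0.8q = 47.0 - 3.2q → q* = 6.1000.
The welfare-loss triangle has base |q_m − q*| and height MEC(q_m) (the vertical gap between SMC and demand is zero at q* and MEC at q_m).
DWL = ½ × 2.1162 × 8.4649 = 8.9567.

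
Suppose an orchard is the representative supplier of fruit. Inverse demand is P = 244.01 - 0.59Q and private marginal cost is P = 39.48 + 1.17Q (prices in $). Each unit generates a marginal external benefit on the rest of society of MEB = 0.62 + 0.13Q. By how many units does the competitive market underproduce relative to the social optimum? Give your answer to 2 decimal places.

Market equilibrium (private): 39.48 + 1.17Q = 244.01 - 0.59Q → Q_m = 116.2102.
Social marginal cost = private MC − MEB = 38.86 + 1.04Q.
Set SMC = demand: 38.86 + 1.04Q = 244.01 - 0.59Q → Q* = 125.8589.
Gap = |116.2102 − 125.8589| = 9.6487.

9.65 units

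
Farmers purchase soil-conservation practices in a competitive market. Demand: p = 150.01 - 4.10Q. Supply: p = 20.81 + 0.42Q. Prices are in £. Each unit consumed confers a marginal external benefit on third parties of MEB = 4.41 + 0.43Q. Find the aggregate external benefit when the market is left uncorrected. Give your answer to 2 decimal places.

£301.72

Market equilibrium (private): 20.81 + 0.42Q = 150.01 - 4.10Q → Q_m = 28.5841.
Total external benefit = ∫₀^{Q_m} (4.41 + 0.43Q) dQ = 4.41×28.5841 + ½×0.43×28.5841² = 301.7218.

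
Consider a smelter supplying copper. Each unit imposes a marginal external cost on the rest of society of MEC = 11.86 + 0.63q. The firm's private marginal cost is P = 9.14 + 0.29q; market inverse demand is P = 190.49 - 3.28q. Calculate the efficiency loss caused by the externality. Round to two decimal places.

Market equilibrium (private): 9.14 + 0.29q = 190.49 - 3.28q → q_m = 50.7983.
Social marginal cost = private MC + MEC = 21.00 + 0.92q.
Set SMC = demand: 21.00 + 0.92q = 190.49 - 3.28q → q* = 40.3548.
Height of the DWL triangle at q_m is SMC(q_m) − demand(q_m) = MEC(q_m) = 43.8629.
DWL = ½ × 10.4435 × 43.8629 = 229.0411.

DWL = 229.04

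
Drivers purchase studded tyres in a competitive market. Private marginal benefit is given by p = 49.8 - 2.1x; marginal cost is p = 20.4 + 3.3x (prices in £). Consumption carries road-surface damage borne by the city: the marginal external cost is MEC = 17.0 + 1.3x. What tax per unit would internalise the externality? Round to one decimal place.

Social marginal benefit = demand − MEC = 32.8 - 3.4x.
Set SMB = MC: 32.8 - 3.4x = 20.4 + 3.3x → x* = 1.8507.
The Pigouvian tax equals MEC at x*: 17.0 + 1.3×1.8507 = 19.4059.

tax = £19.4 per unit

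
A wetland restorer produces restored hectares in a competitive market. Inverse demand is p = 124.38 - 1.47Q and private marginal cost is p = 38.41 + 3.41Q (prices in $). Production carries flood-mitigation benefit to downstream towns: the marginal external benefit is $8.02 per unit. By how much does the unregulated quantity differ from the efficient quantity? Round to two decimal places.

1.64 units

Market equilibrium (private): 38.41 + 3.41Q = 124.38 - 1.47Q → Q_m = 17.6168.
Social marginal cost = private MC − MEB = 30.39 + 3.41Q.
Set SMC = demand: 30.39 + 3.41Q = 124.38 - 1.47Q → Q* = 19.2602.
Gap = |17.6168 − 19.2602| = 1.6434.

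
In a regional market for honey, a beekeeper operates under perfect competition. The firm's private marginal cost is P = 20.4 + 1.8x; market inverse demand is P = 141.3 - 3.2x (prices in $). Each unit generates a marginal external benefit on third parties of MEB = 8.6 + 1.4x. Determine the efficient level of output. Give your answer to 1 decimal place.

x* = 36.0

Social marginal cost = private MC − MEB = 11.8 + 0.4x.
Set SMC = demand: 11.8 + 0.4x = 141.3 - 3.2x → x* = 35.9722.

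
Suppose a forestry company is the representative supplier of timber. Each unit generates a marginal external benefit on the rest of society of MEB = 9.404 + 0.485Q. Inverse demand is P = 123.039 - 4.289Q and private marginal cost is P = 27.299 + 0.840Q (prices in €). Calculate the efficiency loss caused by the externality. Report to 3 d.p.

DWL = €36.678

Market equilibrium (private): 27.299 + 0.840Q = 123.039 - 4.289Q → Q_m = 18.6664.
Social marginal cost = private MC − MEB = 17.895 + 0.355Q.
Set SMC = demand: 17.895 + 0.355Q = 123.039 - 4.289Q → Q* = 22.6408.
Between Q* and Q_m the wedge demand − SMC runs linearly from 0 to MEB(Q_m), so the loss is a triangle.
DWL = ½ × 3.9744 × 18.4572 = 36.6781.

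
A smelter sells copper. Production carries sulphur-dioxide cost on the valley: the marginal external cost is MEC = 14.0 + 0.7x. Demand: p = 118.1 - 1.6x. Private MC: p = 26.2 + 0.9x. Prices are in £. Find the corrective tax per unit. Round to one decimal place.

Social marginal cost = private MC + MEC = 40.2 + 1.6x.
Set SMC = demand: 40.2 + 1.6x = 118.1 - 1.6x → x* = 24.3438.
The Pigouvian tax equals MEC at x*: 14.0 + 0.7×24.3438 = 31.0407.

tax = £31.0 per unit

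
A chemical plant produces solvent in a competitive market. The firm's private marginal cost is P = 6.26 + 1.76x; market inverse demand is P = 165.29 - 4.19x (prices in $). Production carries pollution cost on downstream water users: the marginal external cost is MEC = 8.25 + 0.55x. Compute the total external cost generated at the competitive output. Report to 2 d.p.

$416.96

Market equilibrium (private): 6.26 + 1.76x = 165.29 - 4.19x → x_m = 26.7277.
Total external cost = ∫₀^{x_m} (8.25 + 0.55x) dx = 8.25×26.7277 + ½×0.55×26.7277² = 416.9553.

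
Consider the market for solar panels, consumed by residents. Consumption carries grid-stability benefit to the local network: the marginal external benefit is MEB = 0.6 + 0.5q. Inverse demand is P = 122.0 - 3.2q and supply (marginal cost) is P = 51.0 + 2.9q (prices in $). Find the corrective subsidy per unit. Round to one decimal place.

subsidy = $7.0 per unit

Social marginal benefit = demand + MEB = 122.6 - 2.7q.
Set SMB = MC: 122.6 - 2.7q = 51.0 + 2.9q → q* = 12.7857.
The Pigouvian subsidy equals MEB at q*: 0.6 + 0.5×12.7857 = 6.9929.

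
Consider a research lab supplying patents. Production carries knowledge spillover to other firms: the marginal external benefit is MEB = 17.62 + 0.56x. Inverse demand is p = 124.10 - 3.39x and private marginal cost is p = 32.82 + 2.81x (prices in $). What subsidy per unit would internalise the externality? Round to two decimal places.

Social marginal cost = private MC − MEB = 15.20 + 2.25x.
Set SMC = demand: 15.20 + 2.25x = 124.10 - 3.39x → x* = 19.3085.
The Pigouvian subsidy equals MEB at x*: 17.62 + 0.56×19.3085 = 28.4328.

subsidy = $28.43 per unit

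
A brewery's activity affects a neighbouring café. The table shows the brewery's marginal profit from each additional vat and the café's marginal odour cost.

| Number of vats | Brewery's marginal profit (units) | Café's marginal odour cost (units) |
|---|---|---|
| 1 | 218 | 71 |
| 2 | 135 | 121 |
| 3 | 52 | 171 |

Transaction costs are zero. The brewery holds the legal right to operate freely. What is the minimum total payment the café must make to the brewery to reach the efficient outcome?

52

Left alone the brewery would choose level 3 (marginal profit stays positive).
Efficient level: k* = 2 (marginal profit ≥ marginal odour cost through 2).
The café must at least cover the brewery's forgone profit from cutting 3→2: 52 = 52.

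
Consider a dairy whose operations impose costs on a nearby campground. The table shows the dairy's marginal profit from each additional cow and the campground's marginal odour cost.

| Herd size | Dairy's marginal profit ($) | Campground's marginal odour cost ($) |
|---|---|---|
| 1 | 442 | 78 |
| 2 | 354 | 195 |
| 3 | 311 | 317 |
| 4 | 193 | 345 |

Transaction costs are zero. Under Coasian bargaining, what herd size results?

Bargaining reaches the level where marginal profit last exceeds marginal odour cost.
That holds through level 2 (354 ≥ 195) but not at 3 (311 < 317).

2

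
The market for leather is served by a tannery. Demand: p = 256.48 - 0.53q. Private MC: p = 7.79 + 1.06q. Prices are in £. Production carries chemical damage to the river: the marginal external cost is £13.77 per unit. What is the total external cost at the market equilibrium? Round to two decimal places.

£2153.75

Market equilibrium (private): 7.79 + 1.06q = 256.48 - 0.53q → q_m = 156.4088.
Total external cost = MEC × q_m = 13.77 × 156.4088 = 2153.7492.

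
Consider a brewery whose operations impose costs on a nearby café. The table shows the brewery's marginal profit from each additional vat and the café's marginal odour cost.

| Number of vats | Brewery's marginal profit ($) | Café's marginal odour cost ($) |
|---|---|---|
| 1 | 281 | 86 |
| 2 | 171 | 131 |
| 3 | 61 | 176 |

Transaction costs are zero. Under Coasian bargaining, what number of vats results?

2

Bargaining reaches the level where marginal profit last exceeds marginal odour cost.
That holds through level 2 (171 ≥ 131) but not at 3 (61 < 176).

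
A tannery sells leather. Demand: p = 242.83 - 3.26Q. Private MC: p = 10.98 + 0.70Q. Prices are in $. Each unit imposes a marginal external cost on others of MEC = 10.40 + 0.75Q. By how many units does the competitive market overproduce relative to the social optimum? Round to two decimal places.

Market equilibrium (private): 10.98 + 0.70Q = 242.83 - 3.26Q → Q_m = 58.5480.
Social marginal cost = private MC + MEC = 21.38 + 1.45Q.
Set SMC = demand: 21.38 + 1.45Q = 242.83 - 3.26Q → Q* = 47.0170.
Gap = |58.5480 − 47.0170| = 11.5310.

11.53 units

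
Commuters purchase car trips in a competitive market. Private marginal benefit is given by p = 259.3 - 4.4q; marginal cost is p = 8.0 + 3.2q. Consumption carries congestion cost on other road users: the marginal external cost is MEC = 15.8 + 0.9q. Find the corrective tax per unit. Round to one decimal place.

Social marginal benefit = demand − MEC = 243.5 - 5.3q.
Set SMB = MC: 243.5 - 5.3q = 8.0 + 3.2q → q* = 27.7059.
The Pigouvian tax equals MEC at q*: 15.8 + 0.9×27.7059 = 40.7353.

tax = 40.7 per unit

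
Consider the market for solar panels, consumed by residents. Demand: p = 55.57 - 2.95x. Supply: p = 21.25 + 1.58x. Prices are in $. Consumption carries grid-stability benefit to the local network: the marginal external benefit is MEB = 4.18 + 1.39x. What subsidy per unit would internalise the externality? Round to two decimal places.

Social marginal benefit = demand + MEB = 59.75 - 1.56x.
Set SMB = MC: 59.75 - 1.56x = 21.25 + 1.58x → x* = 12.2611.
The Pigouvian subsidy equals MEB at x*: 4.18 + 1.39×12.2611 = 21.2229.

subsidy = $21.22 per unit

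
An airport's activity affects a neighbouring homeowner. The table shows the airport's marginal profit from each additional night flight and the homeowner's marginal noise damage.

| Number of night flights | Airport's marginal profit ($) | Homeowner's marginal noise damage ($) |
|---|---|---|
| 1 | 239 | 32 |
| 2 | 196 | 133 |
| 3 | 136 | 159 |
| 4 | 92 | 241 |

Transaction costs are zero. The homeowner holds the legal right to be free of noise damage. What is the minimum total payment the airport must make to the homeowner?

Efficient level: marginal profit ≥ marginal noise damage through level 2, so k* = 2.
With the homeowner holding the right, the airport must at least compensate total damage at k*: 32 + 133 = 165.

$165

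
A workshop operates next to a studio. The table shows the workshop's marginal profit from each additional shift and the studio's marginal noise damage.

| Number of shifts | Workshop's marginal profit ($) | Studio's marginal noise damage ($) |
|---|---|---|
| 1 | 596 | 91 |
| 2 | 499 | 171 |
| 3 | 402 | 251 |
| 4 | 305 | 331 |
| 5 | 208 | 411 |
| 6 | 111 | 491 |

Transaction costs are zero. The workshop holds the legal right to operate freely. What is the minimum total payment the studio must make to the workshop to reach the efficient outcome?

$624

Left alone the workshop would choose level 6 (marginal profit stays positive).
Efficient level: k* = 3 (marginal profit ≥ marginal noise damage through 3).
The studio must at least cover the workshop's forgone profit from cutting 6→3: 305 + 208 + 111 = 624.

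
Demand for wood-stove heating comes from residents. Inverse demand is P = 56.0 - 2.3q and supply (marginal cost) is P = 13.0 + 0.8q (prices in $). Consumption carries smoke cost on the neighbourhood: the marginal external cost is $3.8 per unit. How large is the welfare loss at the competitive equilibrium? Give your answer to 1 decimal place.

Market equilibrium (private): 13.0 + 0.8q = 56.0 - 2.3q → q_m = 13.8710.
Social marginal benefit = demand − MEC = 52.2 - 2.3q.
Set SMB = MC: 52.2 - 2.3q = 13.0 + 0.8q → q* = 12.6452.
The loss is the area between SMB and MC from q* to q_m; with linear curves that's a triangle of height MEC(q_m).
DWL = ½ × 1.2258 × 3.8000 = 2.3290.

DWL = $2.3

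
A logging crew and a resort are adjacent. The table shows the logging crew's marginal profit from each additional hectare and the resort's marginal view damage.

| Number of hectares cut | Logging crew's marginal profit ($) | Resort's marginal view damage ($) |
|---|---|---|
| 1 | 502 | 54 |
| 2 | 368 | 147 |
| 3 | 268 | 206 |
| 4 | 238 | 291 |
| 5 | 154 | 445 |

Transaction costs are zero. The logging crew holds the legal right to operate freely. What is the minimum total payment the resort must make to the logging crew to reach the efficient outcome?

Left alone the logging crew would choose level 5 (marginal profit stays positive).
Efficient level: k* = 3 (marginal profit ≥ marginal view damage through 3).
The resort must at least cover the logging crew's forgone profit from cutting 5→3: 238 + 154 = 392.

$392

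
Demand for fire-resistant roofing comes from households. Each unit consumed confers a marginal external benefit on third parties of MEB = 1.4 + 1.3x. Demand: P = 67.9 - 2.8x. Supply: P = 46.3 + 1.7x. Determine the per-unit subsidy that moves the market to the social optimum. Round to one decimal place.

Social marginal benefit = demand + MEB = 69.3 - 1.5x.
Set SMB = MC: 69.3 - 1.5x = 46.3 + 1.7x → x* = 7.1875.
The Pigouvian subsidy equals MEB at x*: 1.4 + 1.3×7.1875 = 10.7438.

subsidy = 10.7 per unit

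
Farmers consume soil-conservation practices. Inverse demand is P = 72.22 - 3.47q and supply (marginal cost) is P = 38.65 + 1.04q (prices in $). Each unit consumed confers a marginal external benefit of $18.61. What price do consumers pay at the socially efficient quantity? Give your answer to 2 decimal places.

Social marginal benefit = demand + MEB = 90.83 - 3.47q.
Set SMB = MC: 90.83 - 3.47q = 38.65 + 1.04q → q* = 11.5698.
Consumer price on the demand curve at q*: 72.22 − 3.47×11.5698 = 32.0728.

P = $32.07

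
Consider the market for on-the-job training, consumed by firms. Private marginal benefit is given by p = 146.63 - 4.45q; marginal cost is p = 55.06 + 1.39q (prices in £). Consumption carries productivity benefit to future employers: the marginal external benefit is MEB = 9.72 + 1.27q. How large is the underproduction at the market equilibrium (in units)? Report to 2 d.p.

6.48 units

Market equilibrium (private): 55.06 + 1.39q = 146.63 - 4.45q → q_m = 15.6798.
Social marginal benefit = demand + MEB = 156.35 - 3.18q.
Set SMB = MC: 156.35 - 3.18q = 55.06 + 1.39q → q* = 22.1641.
Gap = |15.6798 − 22.1641| = 6.4843.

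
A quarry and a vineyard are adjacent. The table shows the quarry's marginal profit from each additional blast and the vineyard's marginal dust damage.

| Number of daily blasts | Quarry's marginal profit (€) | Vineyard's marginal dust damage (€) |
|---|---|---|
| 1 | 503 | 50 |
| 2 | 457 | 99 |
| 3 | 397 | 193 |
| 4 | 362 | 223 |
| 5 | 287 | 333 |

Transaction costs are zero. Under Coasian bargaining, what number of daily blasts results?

Bargaining reaches the level where marginal profit last exceeds marginal dust damage.
That holds through level 4 (362 ≥ 223) but not at 5 (287 < 333).

4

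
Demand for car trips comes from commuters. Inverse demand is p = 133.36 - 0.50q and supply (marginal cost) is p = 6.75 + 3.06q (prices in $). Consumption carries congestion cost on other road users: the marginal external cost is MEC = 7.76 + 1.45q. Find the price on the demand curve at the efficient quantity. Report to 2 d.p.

Social marginal benefit = demand − MEC = 125.60 - 1.95q.
Set SMB = MC: 125.60 - 1.95q = 6.75 + 3.06q → q* = 23.7226.
Consumer price on the demand curve at q*: 133.36 − 0.50×23.7226 = 121.4987.

P = $121.50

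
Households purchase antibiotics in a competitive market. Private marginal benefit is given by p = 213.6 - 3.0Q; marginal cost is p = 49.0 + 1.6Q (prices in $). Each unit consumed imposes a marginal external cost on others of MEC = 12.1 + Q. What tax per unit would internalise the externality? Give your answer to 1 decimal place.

Social marginal benefit = demand − MEC = 201.5 - 4.0Q.
Set SMB = MC: 201.5 - 4.0Q = 49.0 + 1.6Q → Q* = 27.2321.
The Pigouvian tax equals MEC at Q*: 12.1 + 1.0×27.2321 = 39.3321.

tax = $39.3 per unit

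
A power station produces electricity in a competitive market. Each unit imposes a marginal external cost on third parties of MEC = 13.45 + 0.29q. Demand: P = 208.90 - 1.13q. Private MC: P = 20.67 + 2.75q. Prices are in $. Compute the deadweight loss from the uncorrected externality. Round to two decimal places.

Market equilibrium (private): 20.67 + 2.75q = 208.90 - 1.13q → q_m = 48.5129.
Social marginal cost = private MC + MEC = 34.12 + 3.04q.
Set SMC = demand: 34.12 + 3.04q = 208.90 - 1.13q → q* = 41.9137.
The welfare-loss triangle has base |q_m − q*| and height MEC(q_m) (the vertical gap between SMC and demand is zero at q* and MEC at q_m).
DWL = ½ × 6.5992 × 27.5187 = 90.8007.

DWL = $90.80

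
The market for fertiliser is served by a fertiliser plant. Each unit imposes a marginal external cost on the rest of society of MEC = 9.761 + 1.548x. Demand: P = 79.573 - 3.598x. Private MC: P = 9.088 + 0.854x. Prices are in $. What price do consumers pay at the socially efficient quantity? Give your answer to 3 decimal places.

Social marginal cost = private MC + MEC = 18.849 + 2.402x.
Set SMC = demand: 18.849 + 2.402x = 79.573 - 3.598x → x* = 10.1207.
Consumer price on the demand curve at x*: 79.573 − 3.598×10.1207 = 43.1587.

P = $43.159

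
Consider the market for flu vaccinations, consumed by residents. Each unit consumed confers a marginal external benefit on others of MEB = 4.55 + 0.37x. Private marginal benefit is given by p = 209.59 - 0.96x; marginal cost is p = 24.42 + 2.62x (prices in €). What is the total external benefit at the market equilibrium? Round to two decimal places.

Market equilibrium (private): 24.42 + 2.62x = 209.59 - 0.96x → x_m = 51.7235.
Total external benefit = ∫₀^{x_m} (4.55 + 0.37x) dx = 4.55×51.7235 + ½×0.37×51.7235² = 730.2762.

€730.28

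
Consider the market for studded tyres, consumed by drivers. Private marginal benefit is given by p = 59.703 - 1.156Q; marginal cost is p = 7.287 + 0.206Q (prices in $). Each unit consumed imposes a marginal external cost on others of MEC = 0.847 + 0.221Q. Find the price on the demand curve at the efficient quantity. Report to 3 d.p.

Social marginal benefit = demand − MEC = 58.856 - 1.377Q.
Set SMB = MC: 58.856 - 1.377Q = 7.287 + 0.206Q → Q* = 32.5768.
Consumer price on the demand curve at Q*: 59.703 − 1.156×32.5768 = 22.0442.

P = $22.044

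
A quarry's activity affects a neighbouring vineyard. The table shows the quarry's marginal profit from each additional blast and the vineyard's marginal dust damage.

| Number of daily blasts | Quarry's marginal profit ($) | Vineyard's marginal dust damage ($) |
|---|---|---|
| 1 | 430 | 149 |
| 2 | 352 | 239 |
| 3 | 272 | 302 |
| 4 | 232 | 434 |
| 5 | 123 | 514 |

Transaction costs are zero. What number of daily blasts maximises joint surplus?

2

Bargaining reaches the level where marginal profit last exceeds marginal dust damage.
That holds through level 2 (352 ≥ 239) but not at 3 (272 < 302).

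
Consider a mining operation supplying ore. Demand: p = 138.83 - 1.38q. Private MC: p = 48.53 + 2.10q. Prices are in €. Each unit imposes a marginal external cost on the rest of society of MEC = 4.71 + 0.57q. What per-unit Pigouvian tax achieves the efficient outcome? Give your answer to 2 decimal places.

tax = €16.76 per unit

Social marginal cost = private MC + MEC = 53.24 + 2.67q.
Set SMC = demand: 53.24 + 2.67q = 138.83 - 1.38q → q* = 21.1333.
The Pigouvian tax equals MEC at q*: 4.71 + 0.57×21.1333 = 16.7560.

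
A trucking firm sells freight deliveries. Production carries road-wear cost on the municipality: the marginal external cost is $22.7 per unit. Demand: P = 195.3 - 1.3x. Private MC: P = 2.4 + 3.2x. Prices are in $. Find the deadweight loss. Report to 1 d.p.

Market equilibrium (private): 2.4 + 3.2x = 195.3 - 1.3x → x_m = 42.8667.
Social marginal cost = private MC + MEC = 25.1 + 3.2x.
Set SMC = demand: 25.1 + 3.2x = 195.3 - 1.3x → x* = 37.8222.
The welfare-loss triangle has base |x_m − x*| and height MEC(x_m) (the vertical gap between SMC and demand is zero at x* and MEC at x_m).
DWL = ½ × 5.0445 × 22.7000 = 57.2551.

DWL = $57.3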